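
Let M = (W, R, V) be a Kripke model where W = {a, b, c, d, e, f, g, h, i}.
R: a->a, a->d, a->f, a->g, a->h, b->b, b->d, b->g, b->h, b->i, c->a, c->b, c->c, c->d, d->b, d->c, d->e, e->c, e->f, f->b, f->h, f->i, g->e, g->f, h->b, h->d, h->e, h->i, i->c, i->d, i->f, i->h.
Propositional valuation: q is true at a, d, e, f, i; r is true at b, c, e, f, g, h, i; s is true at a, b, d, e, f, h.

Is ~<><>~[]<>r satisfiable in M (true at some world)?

Let φ = ~<><>~[]<>r. Evaluate φ at each world:
  a (successors {a, d, f, g, h}): φ is true.
  b (successors {b, d, g, h, i}): φ is true.
  c (successors {a, b, c, d}): φ is true.
  d (successors {b, c, e}): φ is true.
  e (successors {c, f}): φ is true.
  f (successors {b, h, i}): φ is true.
  g (successors {e, f}): φ is true.
  h (successors {b, d, e, i}): φ is true.
  i (successors {c, d, f, h}): φ is true.
Detail at a (witness):
  At a: <><>~[]<>r is false, so ~<><>~[]<>r is true.
    At a: <><>~[]<>r requires <>~[]<>r at some successor in {a, d, f, g, h}.
      At a: <>~[]<>r is false.
      At d: <>~[]<>r is false.
      At f: <>~[]<>r is false.
      At g: <>~[]<>r is false.
      At h: <>~[]<>r is false.
    So <><>~[]<>r is false at a.

Yes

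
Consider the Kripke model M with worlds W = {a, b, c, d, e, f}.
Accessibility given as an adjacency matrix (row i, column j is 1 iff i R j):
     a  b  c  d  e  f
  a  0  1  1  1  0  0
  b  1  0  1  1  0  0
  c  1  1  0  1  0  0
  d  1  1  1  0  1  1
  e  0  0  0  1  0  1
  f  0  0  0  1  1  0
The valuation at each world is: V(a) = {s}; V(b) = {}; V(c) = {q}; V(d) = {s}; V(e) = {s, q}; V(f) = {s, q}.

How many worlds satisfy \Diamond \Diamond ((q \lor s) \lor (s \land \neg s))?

6

Let φ = \Diamond \Diamond ((q \lor s) \lor (s \land \neg s)). Evaluate φ at each world:
  a (successors {b, c, d}): φ is true.
  b (successors {a, c, d}): φ is true.
  c (successors {a, b, d}): φ is true.
  d (successors {a, b, c, e, f}): φ is true.
  e (successors {d, f}): φ is true.
  f (successors {d, e}): φ is true.
For instance, at d:
  At d: \Diamond \Diamond ((q \lor s) \lor (s \land \neg s)) requires \Diamond ((q \lor s) \lor (s \land \neg s)) at some successor in {a, b, c, e, f}.
    \Diamond ((q \lor s) \lor (s \land \neg s)) holds at a, so \Diamond \Diamond ((q \lor s) \lor (s \land \neg s)) is true at d.
      At a: \Diamond ((q \lor s) \lor (s \land \neg s)) requires (q \lor s) \lor (s \land \neg s) at some successor in {b, c, d}.
        (q \lor s) \lor (s \land \neg s) holds at c, so \Diamond ((q \lor s) \lor (s \land \neg s)) is true at a.
Satisfying worlds: {a, b, c, d, e, f}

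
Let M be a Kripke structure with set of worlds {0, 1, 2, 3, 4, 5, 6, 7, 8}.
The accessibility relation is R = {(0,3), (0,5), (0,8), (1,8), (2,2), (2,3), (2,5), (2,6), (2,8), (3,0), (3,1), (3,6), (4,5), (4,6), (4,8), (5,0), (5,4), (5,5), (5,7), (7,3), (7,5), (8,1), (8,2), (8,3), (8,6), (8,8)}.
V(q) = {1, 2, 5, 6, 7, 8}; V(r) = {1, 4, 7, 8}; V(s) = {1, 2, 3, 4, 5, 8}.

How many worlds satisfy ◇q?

Let φ = ◇q. Evaluate φ at each world:
  0 (successors {3, 5, 8}): φ is true.
  1 (successors {8}): φ is true.
  2 (successors {2, 3, 5, 6, 8}): φ is true.
  3 (successors {0, 1, 6}): φ is true.
  4 (successors {5, 6, 8}): φ is true.
  5 (successors {0, 4, 5, 7}): φ is true.
  6 (successors ∅): φ is false.
  7 (successors {3, 5}): φ is true.
  8 (successors {1, 2, 3, 6, 8}): φ is true.
For instance, at 7:
  At 7: ◇q requires q at some successor in {3, 5}.
    q holds at 5, so ◇q is true at 7.
Satisfying worlds: {0, 1, 2, 3, 4, 5, 7, 8}

8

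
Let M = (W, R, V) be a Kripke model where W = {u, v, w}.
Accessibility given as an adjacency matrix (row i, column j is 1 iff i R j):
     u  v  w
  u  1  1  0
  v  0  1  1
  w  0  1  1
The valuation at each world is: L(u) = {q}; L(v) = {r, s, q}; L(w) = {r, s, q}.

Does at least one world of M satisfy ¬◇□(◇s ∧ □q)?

Recall that □ψ holds at a world iff ψ holds at every accessible world, and ◇ψ holds iff ψ holds at some accessible world.
Let φ = ¬◇□(◇s ∧ □q). Evaluate φ at each world:
  u (successors {u, v}): φ is false.
  v (successors {v, w}): φ is false.
  w (successors {v, w}): φ is false.
For instance, at u:
  At u: ◇□(◇s ∧ □q) is true, so ¬◇□(◇s ∧ □q) is false.
    At u: ◇□(◇s ∧ □q) requires □(◇s ∧ □q) at some successor in {u, v}.
      □(◇s ∧ □q) holds at u, so ◇□(◇s ∧ □q) is true at u.

No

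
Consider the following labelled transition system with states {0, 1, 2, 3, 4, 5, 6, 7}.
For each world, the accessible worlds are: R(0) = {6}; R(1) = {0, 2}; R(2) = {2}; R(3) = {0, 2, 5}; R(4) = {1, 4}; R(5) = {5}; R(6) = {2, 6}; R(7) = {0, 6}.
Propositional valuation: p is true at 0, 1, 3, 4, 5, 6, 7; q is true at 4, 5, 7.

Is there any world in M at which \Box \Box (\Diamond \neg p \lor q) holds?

Yes

Let φ = \Box \Box (\Diamond \neg p \lor q). Evaluate φ at each world:
  0 (successors {6}): φ is true.
  1 (successors {0, 2}): φ is true.
  2 (successors {2}): φ is true.
  3 (successors {0, 2, 5}): φ is true.
  4 (successors {1, 4}): φ is false.
  5 (successors {5}): φ is true.
  6 (successors {2, 6}): φ is true.
  7 (successors {0, 6}): φ is true.
Detail at 0 (witness):
  At 0: \Box \Box (\Diamond \neg p \lor q) requires \Box (\Diamond \neg p \lor q) at every successor {6}.
      At 6: \Box (\Diamond \neg p \lor q) requires \Diamond \neg p \lor q at every successor {2, 6}.
        At 2: \Diamond \neg p \lor q is true.
        At 6: \Diamond \neg p \lor q is true.
      So \Box (\Diamond \neg p \lor q) is true at 6.
  So \Box \Box (\Diamond \neg p \lor q) is true at 0.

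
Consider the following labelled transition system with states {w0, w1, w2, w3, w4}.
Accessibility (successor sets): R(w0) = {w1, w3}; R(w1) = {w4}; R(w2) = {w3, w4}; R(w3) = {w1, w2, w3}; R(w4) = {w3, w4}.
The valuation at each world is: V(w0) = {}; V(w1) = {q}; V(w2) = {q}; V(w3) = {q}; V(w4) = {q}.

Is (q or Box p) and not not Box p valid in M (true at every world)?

No

Let φ = (q or Box p) and not not Box p. Evaluate φ at each world:
  w0 (successors {w1, w3}): φ is false.
  w1 (successors {w4}): φ is false.
  w2 (successors {w3, w4}): φ is false.
  w3 (successors {w1, w2, w3}): φ is false.
  w4 (successors {w3, w4}): φ is false.
Detail at w0 (counterexample):
  At w0: q or Box p is false, not not Box p is false, so (q or Box p) and not not Box p is false.
    At w0: q is false, Box p is false, so q or Box p is false.
      At w0: Box p requires p at every successor {w1, w3}.
        p fails at w1, so Box p is false at w0.
    At w0: not Box p is true, so not not Box p is false.
      At w0: Box p is false, so not Box p is true.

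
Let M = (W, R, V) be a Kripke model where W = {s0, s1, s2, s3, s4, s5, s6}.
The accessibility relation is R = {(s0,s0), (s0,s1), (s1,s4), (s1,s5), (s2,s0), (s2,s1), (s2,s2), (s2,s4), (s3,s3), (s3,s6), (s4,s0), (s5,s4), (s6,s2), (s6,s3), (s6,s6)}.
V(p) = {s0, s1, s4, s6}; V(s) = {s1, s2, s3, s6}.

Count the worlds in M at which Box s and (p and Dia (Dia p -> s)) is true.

Recall that Box ψ holds at a world iff ψ holds at every accessible world, and Dia ψ holds iff ψ holds at some accessible world.
Let φ = Box s and (p and Dia (Dia p -> s)). Evaluate φ at each world:
  s0 (successors {s0, s1}): φ is false.
  s1 (successors {s4, s5}): φ is false.
  s2 (successors {s0, s1, s2, s4}): φ is false.
  s3 (successors {s3, s6}): φ is false.
  s4 (successors {s0}): φ is false.
  s5 (successors {s4}): φ is false.
  s6 (successors {s2, s3, s6}): φ is true.
For instance, at s3:
  At s3: Box s is true, p and Dia (Dia p -> s) is false, so Box s and (p and Dia (Dia p -> s)) is false.
    At s3: Box s requires s at every successor {s3, s6}.
      At s3: s is true.
      At s6: s is true.
    So Box s is true at s3.
    At s3: p is false, Dia (Dia p -> s) is true, so p and Dia (Dia p -> s) is false.
      At s3: Dia (Dia p -> s) requires Dia p -> s at some successor in {s3, s6}.
        Dia p -> s holds at s3, so Dia (Dia p -> s) is true at s3.
Satisfying worlds: {s6}

1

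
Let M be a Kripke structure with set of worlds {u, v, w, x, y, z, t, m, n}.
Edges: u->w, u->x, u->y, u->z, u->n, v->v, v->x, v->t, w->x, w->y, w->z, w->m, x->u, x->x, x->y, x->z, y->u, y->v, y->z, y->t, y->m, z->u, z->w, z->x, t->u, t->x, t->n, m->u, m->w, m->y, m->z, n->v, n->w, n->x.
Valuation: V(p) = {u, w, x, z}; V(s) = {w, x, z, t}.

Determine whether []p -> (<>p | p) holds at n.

At n: []p is false, <>p | p is true, so []p -> (<>p | p) is true.
  At n: []p requires p at every successor {v, w, x}.
    p fails at v, so []p is false at n.
  At n: <>p is true, p is false, so <>p | p is true.
    At n: <>p requires p at some successor in {v, w, x}.
      p holds at w, so <>p is true at n.

Yes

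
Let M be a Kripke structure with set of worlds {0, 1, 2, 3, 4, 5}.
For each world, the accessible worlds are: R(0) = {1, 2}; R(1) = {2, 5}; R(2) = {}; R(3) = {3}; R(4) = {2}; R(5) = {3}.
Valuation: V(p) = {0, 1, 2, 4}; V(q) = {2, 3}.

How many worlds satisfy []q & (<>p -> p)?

Let φ = []q & (<>p -> p). Evaluate φ at each world:
  0 (successors {1, 2}): φ is false.
  1 (successors {2, 5}): φ is false.
  2 (successors ∅): φ is true.
  3 (successors {3}): φ is true.
  4 (successors {2}): φ is true.
  5 (successors {3}): φ is true.
For instance, at 0:
  At 0: []q is false, <>p -> p is true, so []q & (<>p -> p) is false.
    At 0: []q requires q at every successor {1, 2}.
      q fails at 1, so []q is false at 0.
    At 0: <>p is true, p is true, so <>p -> p is true.
      At 0: <>p requires p at some successor in {1, 2}.
        p holds at 1, so <>p is true at 0.
Satisfying worlds: {2, 3, 4, 5}

4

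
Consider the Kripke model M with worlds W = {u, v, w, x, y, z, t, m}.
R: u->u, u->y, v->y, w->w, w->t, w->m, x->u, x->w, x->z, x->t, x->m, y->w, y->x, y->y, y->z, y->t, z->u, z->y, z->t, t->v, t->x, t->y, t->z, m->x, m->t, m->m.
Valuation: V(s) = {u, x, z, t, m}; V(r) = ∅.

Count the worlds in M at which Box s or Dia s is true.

7

Let φ = Box s or Dia s. Evaluate φ at each world:
  u (successors {u, y}): φ is true.
  v (successors {y}): φ is false.
  w (successors {w, t, m}): φ is true.
  x (successors {u, w, z, t, m}): φ is true.
  y (successors {w, x, y, z, t}): φ is true.
  z (successors {u, y, t}): φ is true.
  t (successors {v, x, y, z}): φ is true.
  m (successors {x, t, m}): φ is true.
For instance, at m:
  At m: Box s is true, Dia s is true, so Box s or Dia s is true.
    At m: Box s requires s at every successor {x, t, m}.
      At x: s is true.
      At t: s is true.
      At m: s is true.
    So Box s is true at m.
    At m: Dia s requires s at some successor in {x, t, m}.
      s holds at x, so Dia s is true at m.
Satisfying worlds: {u, w, x, y, z, t, m}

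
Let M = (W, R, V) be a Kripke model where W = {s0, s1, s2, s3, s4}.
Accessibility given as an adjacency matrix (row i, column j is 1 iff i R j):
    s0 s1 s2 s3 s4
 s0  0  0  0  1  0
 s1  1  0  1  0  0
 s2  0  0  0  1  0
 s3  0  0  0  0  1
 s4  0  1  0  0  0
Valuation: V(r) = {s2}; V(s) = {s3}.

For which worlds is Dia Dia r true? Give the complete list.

s4

Let φ = Dia Dia r. Evaluate φ at each world:
  s0 (successors {s3}): φ is false.
  s1 (successors {s0, s2}): φ is false.
  s2 (successors {s3}): φ is false.
  s3 (successors {s4}): φ is false.
  s4 (successors {s1}): φ is true.
For instance, at s4:
  At s4: Dia Dia r requires Dia r at some successor in {s1}.
    Dia r holds at s1, so Dia Dia r is true at s4.
      At s1: Dia r requires r at some successor in {s0, s2}.
        r holds at s2, so Dia r is true at s1.
Satisfying worlds: {s4}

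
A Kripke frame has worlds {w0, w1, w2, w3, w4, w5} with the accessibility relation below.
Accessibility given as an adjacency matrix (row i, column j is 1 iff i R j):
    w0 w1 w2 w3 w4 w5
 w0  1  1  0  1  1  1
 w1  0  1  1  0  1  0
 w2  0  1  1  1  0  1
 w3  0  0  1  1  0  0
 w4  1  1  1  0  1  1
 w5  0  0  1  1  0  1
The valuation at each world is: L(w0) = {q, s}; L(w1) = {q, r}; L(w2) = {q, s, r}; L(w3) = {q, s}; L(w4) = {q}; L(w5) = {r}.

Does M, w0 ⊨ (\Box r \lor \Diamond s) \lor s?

At w0: \Box r \lor \Diamond s is true, s is true, so (\Box r \lor \Diamond s) \lor s is true.
  At w0: \Box r is false, \Diamond s is true, so \Box r \lor \Diamond s is true.
    At w0: \Box r requires r at every successor {w0, w1, w3, w4, w5}.
      r fails at w0, so \Box r is false at w0.
    At w0: \Diamond s requires s at some successor in {w0, w1, w3, w4, w5}.
      s holds at w0, so \Diamond s is true at w0.

Yes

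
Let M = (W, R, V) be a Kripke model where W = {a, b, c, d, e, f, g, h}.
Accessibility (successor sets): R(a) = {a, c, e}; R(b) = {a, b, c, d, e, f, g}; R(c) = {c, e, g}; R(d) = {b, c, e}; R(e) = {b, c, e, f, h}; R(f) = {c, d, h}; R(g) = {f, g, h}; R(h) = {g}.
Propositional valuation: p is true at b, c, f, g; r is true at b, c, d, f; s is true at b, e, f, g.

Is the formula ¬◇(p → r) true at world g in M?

Recall that ◇ψ holds at a world iff ψ holds at some accessible world.
At g: ◇(p → r) is true, so ¬◇(p → r) is false.
  At g: ◇(p → r) requires p → r at some successor in {f, g, h}.
    p → r holds at f, so ◇(p → r) is true at g.

No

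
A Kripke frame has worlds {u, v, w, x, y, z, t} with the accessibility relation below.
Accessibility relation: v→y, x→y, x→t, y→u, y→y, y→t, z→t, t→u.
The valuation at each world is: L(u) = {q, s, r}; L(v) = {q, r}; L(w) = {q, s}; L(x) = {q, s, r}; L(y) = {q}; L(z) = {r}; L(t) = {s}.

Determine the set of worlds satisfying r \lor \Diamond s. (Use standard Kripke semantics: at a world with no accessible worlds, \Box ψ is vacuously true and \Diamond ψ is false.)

Let φ = r \lor \Diamond s. Evaluate φ at each world:
  u (successors ∅): φ is true.
  v (successors {y}): φ is true.
  w (successors ∅): φ is false.
  x (successors {y, t}): φ is true.
  y (successors {u, y, t}): φ is true.
  z (successors {t}): φ is true.
  t (successors {u}): φ is true.
For instance, at z:
  At z: r is true, \Diamond s is true, so r \lor \Diamond s is true.
    At z: \Diamond s requires s at some successor in {t}.
      s holds at t, so \Diamond s is true at z.
Satisfying worlds: {u, v, x, y, z, t}

u, v, x, y, z, t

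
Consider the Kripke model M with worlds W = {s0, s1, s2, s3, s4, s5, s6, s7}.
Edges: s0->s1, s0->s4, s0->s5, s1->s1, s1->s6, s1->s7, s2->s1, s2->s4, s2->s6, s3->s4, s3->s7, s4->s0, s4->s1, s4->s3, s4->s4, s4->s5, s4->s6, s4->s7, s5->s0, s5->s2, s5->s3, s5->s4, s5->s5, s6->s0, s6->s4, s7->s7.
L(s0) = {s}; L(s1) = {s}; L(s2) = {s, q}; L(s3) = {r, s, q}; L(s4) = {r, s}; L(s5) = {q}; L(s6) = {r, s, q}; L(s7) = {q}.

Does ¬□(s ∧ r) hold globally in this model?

Yes

Recall that □ψ holds at a world iff ψ holds at every accessible world, and ◇ψ holds iff ψ holds at some accessible world.
Let φ = ¬□(s ∧ r). Evaluate φ at each world:
  s0 (successors {s1, s4, s5}): φ is true.
  s1 (successors {s1, s6, s7}): φ is true.
  s2 (successors {s1, s4, s6}): φ is true.
  s3 (successors {s4, s7}): φ is true.
  s4 (successors {s0, s1, s3, s4, s5, s6, s7}): φ is true.
  s5 (successors {s0, s2, s3, s4, s5}): φ is true.
  s6 (successors {s0, s4}): φ is true.
  s7 (successors {s7}): φ is true.
For instance, at s4:
  At s4: □(s ∧ r) is false, so ¬□(s ∧ r) is true.
    At s4: □(s ∧ r) requires s ∧ r at every successor {s0, s1, s3, s4, s5, s6, s7}.
      s ∧ r fails at s0, so □(s ∧ r) is false at s4.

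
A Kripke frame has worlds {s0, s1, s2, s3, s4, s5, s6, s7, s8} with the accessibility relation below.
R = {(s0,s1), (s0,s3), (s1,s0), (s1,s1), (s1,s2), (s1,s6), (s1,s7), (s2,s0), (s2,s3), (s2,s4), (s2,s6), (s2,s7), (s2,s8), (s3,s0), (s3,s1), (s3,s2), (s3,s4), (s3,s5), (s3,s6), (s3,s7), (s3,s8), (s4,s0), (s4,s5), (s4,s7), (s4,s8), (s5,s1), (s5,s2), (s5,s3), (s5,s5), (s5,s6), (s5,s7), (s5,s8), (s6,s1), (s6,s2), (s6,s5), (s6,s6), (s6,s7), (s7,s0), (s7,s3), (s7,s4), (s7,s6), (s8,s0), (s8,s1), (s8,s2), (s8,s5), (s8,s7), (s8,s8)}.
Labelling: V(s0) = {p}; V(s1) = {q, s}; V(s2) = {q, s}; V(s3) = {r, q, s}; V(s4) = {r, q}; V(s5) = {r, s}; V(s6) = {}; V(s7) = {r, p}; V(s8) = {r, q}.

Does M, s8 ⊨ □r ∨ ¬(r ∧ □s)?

Yes

At s8: □r is false, ¬(r ∧ □s) is true, so □r ∨ ¬(r ∧ □s) is true.
  At s8: □r requires r at every successor {s0, s1, s2, s5, s7, s8}.
    r fails at s0, so □r is false at s8.
  At s8: r ∧ □s is false, so ¬(r ∧ □s) is true.
    At s8: r is true, □s is false, so r ∧ □s is false.
      At s8: □s requires s at every successor {s0, s1, s2, s5, s7, s8}.
        s fails at s0, so □s is false at s8.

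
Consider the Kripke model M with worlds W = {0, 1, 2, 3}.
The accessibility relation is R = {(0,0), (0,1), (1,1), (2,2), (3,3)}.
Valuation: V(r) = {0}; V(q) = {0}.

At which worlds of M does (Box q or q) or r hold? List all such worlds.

0

Let φ = (Box q or q) or r. Evaluate φ at each world:
  0 (successors {0, 1}): φ is true.
  1 (successors {1}): φ is false.
  2 (successors {2}): φ is false.
  3 (successors {3}): φ is false.
For instance, at 2:
  At 2: Box q or q is false, r is false, so (Box q or q) or r is false.
    At 2: Box q is false, q is false, so Box q or q is false.
      At 2: Box q requires q at every successor {2}.
        q fails at 2, so Box q is false at 2.
Satisfying worlds: {0}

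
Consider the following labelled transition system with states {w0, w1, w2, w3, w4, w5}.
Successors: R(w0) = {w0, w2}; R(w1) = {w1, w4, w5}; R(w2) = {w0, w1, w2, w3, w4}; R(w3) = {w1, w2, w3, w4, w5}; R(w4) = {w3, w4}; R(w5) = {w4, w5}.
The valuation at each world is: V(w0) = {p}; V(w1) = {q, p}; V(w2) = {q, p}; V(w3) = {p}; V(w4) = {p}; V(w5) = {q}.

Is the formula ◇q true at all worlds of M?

Let φ = ◇q. Evaluate φ at each world:
  w0 (successors {w0, w2}): φ is true.
  w1 (successors {w1, w4, w5}): φ is true.
  w2 (successors {w0, w1, w2, w3, w4}): φ is true.
  w3 (successors {w1, w2, w3, w4, w5}): φ is true.
  w4 (successors {w3, w4}): φ is false.
  w5 (successors {w4, w5}): φ is true.
Detail at w4 (counterexample):
  At w4: ◇q requires q at some successor in {w3, w4}.
    At w3: q is false.
    At w4: q is false.
  So ◇q is false at w4.

No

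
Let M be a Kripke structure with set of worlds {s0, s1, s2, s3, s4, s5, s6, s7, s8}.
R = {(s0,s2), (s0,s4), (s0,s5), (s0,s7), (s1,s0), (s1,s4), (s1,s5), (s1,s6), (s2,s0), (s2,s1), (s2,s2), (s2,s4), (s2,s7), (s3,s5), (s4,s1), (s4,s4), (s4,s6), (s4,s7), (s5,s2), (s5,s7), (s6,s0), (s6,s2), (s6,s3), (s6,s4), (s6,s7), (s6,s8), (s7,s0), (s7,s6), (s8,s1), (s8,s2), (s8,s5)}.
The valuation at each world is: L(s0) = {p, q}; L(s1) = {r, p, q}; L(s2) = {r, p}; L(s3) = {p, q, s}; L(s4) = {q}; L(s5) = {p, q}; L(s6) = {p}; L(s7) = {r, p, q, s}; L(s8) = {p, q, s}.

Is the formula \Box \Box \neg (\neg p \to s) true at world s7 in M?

No

At s7: \Box \Box \neg (\neg p \to s) requires \Box \neg (\neg p \to s) at every successor {s0, s6}.
  \Box \neg (\neg p \to s) fails at s0, so \Box \Box \neg (\neg p \to s) is false at s7.
    At s0: \Box \neg (\neg p \to s) requires \neg (\neg p \to s) at every successor {s2, s4, s5, s7}.
      \neg (\neg p \to s) fails at s2, so \Box \neg (\neg p \to s) is false at s0.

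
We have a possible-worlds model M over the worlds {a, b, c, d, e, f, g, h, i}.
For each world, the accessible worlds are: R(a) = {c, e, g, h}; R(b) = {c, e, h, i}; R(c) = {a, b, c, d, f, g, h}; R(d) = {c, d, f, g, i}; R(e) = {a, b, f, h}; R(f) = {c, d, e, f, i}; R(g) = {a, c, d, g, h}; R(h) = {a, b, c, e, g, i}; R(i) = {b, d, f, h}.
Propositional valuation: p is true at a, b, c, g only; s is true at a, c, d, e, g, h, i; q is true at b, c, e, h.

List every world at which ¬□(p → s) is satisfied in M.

c, e, h, i

Let φ = ¬□(p → s). Evaluate φ at each world:
  a (successors {c, e, g, h}): φ is false.
  b (successors {c, e, h, i}): φ is false.
  c (successors {a, b, c, d, f, g, h}): φ is true.
  d (successors {c, d, f, g, i}): φ is false.
  e (successors {a, b, f, h}): φ is true.
  f (successors {c, d, e, f, i}): φ is false.
  g (successors {a, c, d, g, h}): φ is false.
  h (successors {a, b, c, e, g, i}): φ is true.
  i (successors {b, d, f, h}): φ is true.
For instance, at a:
  At a: □(p → s) is true, so ¬□(p → s) is false.
    At a: □(p → s) requires p → s at every successor {c, e, g, h}.
      At c: p → s is true.
      At e: p → s is true.
      At g: p → s is true.
      At h: p → s is true.
    So □(p → s) is true at a.
Satisfying worlds: {c, e, h, i}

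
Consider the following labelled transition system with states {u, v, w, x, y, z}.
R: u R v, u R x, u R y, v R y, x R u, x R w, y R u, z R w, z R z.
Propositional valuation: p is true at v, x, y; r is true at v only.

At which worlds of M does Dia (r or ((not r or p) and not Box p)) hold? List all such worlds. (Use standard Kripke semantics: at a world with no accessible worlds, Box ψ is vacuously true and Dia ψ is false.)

u, v, z

Let φ = Dia (r or ((not r or p) and not Box p)). Evaluate φ at each world:
  u (successors {v, x, y}): φ is true.
  v (successors {y}): φ is true.
  w (successors ∅): φ is false.
  x (successors {u, w}): φ is false.
  y (successors {u}): φ is false.
  z (successors {w, z}): φ is true.
For instance, at z:
  At z: Dia (r or ((not r or p) and not Box p)) requires r or ((not r or p) and not Box p) at some successor in {w, z}.
    r or ((not r or p) and not Box p) holds at z, so Dia (r or ((not r or p) and not Box p)) is true at z.
      At z: r is false, (not r or p) and not Box p is true, so r or ((not r or p) and not Box p) is true.
Satisfying worlds: {u, v, z}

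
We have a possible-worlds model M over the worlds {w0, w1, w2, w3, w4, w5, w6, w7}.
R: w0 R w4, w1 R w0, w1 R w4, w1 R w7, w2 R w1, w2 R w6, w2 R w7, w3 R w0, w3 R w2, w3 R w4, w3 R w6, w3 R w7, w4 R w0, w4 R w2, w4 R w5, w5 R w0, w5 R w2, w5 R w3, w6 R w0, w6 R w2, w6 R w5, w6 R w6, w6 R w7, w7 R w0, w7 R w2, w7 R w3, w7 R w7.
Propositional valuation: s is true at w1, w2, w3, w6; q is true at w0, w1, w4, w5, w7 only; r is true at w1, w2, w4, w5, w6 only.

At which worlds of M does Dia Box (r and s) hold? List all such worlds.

none

Recall that Box ψ holds at a world iff ψ holds at every accessible world, and Dia ψ holds iff ψ holds at some accessible world.
Let φ = Dia Box (r and s). Evaluate φ at each world:
  w0 (successors {w4}): φ is false.
  w1 (successors {w0, w4, w7}): φ is false.
  w2 (successors {w1, w6, w7}): φ is false.
  w3 (successors {w0, w2, w4, w6, w7}): φ is false.
  w4 (successors {w0, w2, w5}): φ is false.
  w5 (successors {w0, w2, w3}): φ is false.
  w6 (successors {w0, w2, w5, w6, w7}): φ is false.
  w7 (successors {w0, w2, w3, w7}): φ is false.
For instance, at w3:
  At w3: Dia Box (r and s) requires Box (r and s) at some successor in {w0, w2, w4, w6, w7}.
    At w0: Box (r and s) is false.
    At w2: Box (r and s) is false.
    At w4: Box (r and s) is false.
    At w6: Box (r and s) is false.
    At w7: Box (r and s) is false.
  So Dia Box (r and s) is false at w3.
Satisfying worlds: none.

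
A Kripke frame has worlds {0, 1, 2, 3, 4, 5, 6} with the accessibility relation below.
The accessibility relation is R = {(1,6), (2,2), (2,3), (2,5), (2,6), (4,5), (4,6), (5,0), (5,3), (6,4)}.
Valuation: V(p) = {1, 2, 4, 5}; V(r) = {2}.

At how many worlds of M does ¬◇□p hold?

Let φ = ¬◇□p. Evaluate φ at each world:
  0 (successors ∅): φ is true.
  1 (successors {6}): φ is false.
  2 (successors {2, 3, 5, 6}): φ is false.
  3 (successors ∅): φ is true.
  4 (successors {5, 6}): φ is false.
  5 (successors {0, 3}): φ is false.
  6 (successors {4}): φ is true.
For instance, at 2:
  At 2: ◇□p is true, so ¬◇□p is false.
    At 2: ◇□p requires □p at some successor in {2, 3, 5, 6}.
      □p holds at 3, so ◇□p is true at 2.
Satisfying worlds: {0, 3, 6}

3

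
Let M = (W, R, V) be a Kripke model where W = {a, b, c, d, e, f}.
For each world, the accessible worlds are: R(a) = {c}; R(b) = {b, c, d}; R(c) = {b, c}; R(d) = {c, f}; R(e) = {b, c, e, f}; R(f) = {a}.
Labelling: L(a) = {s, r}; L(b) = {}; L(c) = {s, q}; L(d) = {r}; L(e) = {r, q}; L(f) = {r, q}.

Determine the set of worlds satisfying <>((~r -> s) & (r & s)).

f

Let φ = <>((~r -> s) & (r & s)). Evaluate φ at each world:
  a (successors {c}): φ is false.
  b (successors {b, c, d}): φ is false.
  c (successors {b, c}): φ is false.
  d (successors {c, f}): φ is false.
  e (successors {b, c, e, f}): φ is false.
  f (successors {a}): φ is true.
For instance, at a:
  At a: <>((~r -> s) & (r & s)) requires (~r -> s) & (r & s) at some successor in {c}.
    At c: (~r -> s) & (r & s) is false.
  So <>((~r -> s) & (r & s)) is false at a.
Satisfying worlds: {f}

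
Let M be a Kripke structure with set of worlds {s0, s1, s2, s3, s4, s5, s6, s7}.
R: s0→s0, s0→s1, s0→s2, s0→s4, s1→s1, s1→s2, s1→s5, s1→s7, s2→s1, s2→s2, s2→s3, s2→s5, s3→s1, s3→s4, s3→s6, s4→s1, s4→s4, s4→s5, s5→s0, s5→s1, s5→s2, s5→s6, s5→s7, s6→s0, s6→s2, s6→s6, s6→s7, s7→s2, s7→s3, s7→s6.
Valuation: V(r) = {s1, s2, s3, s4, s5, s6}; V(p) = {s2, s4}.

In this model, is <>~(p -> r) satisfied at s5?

No

At s5: <>~(p -> r) requires ~(p -> r) at some successor in {s0, s1, s2, s6, s7}.
  At s0: ~(p -> r) is false.
  At s1: ~(p -> r) is false.
  At s2: ~(p -> r) is false.
  At s6: ~(p -> r) is false.
  At s7: ~(p -> r) is false.
So <>~(p -> r) is false at s5.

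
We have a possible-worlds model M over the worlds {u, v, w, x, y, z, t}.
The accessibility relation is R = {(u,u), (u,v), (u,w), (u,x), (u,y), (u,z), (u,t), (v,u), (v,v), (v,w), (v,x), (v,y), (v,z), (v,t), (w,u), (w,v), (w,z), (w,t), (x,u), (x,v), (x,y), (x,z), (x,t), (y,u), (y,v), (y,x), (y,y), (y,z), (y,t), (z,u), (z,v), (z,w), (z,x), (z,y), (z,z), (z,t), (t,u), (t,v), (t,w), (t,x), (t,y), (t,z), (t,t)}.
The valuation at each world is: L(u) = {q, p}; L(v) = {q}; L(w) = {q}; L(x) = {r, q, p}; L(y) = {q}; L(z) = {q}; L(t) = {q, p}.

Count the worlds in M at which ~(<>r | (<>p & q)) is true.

Recall that <>ψ holds at a world iff ψ holds at some accessible world.
Let φ = ~(<>r | (<>p & q)). Evaluate φ at each world:
  u (successors {u, v, w, x, y, z, t}): φ is false.
  v (successors {u, v, w, x, y, z, t}): φ is false.
  w (successors {u, v, z, t}): φ is false.
  x (successors {u, v, y, z, t}): φ is false.
  y (successors {u, v, x, y, z, t}): φ is false.
  z (successors {u, v, w, x, y, z, t}): φ is false.
  t (successors {u, v, w, x, y, z, t}): φ is false.
For instance, at t:
  At t: <>r | (<>p & q) is true, so ~(<>r | (<>p & q)) is false.
    At t: <>r is true, <>p & q is true, so <>r | (<>p & q) is true.
      At t: <>r requires r at some successor in {u, v, w, x, y, z, t}.
        r holds at x, so <>r is true at t.
      At t: <>p is true, q is true, so <>p & q is true.
Satisfying worlds: none.

0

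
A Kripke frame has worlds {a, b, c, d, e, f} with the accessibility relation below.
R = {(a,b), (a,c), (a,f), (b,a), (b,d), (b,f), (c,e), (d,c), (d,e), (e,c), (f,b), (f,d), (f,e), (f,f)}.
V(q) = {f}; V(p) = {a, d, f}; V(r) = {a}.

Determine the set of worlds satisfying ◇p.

a, b, f

Recall that ◇ψ holds at a world iff ψ holds at some accessible world.
Let φ = ◇p. Evaluate φ at each world:
  a (successors {b, c, f}): φ is true.
  b (successors {a, d, f}): φ is true.
  c (successors {e}): φ is false.
  d (successors {c, e}): φ is false.
  e (successors {c}): φ is false.
  f (successors {b, d, e, f}): φ is true.
For instance, at a:
  At a: ◇p requires p at some successor in {b, c, f}.
    p holds at f, so ◇p is true at a.
Satisfying worlds: {a, b, f}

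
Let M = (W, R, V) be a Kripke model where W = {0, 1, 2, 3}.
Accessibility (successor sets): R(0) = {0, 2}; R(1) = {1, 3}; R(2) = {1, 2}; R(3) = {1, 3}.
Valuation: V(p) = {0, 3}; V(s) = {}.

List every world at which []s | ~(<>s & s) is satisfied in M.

0, 1, 2, 3

Let φ = []s | ~(<>s & s). Evaluate φ at each world:
  0 (successors {0, 2}): φ is true.
  1 (successors {1, 3}): φ is true.
  2 (successors {1, 2}): φ is true.
  3 (successors {1, 3}): φ is true.
For instance, at 1:
  At 1: []s is false, ~(<>s & s) is true, so []s | ~(<>s & s) is true.
    At 1: []s requires s at every successor {1, 3}.
      s fails at 1, so []s is false at 1.
    At 1: <>s & s is false, so ~(<>s & s) is true.
      At 1: <>s is false, s is false, so <>s & s is false.
Satisfying worlds: {0, 1, 2, 3}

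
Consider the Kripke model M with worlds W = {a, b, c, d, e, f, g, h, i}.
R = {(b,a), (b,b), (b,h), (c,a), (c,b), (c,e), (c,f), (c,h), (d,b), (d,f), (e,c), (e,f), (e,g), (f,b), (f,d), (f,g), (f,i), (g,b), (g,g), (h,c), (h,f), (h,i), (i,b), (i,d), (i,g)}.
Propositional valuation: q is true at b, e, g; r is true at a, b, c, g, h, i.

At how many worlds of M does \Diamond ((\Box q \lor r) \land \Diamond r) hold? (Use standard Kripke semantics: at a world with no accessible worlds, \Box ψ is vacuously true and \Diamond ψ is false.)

8

Recall that \Box ψ holds at a world iff ψ holds at every accessible world, and \Diamond ψ holds iff ψ holds at some accessible world.
Let φ = \Diamond ((\Box q \lor r) \land \Diamond r). Evaluate φ at each world:
  a (successors ∅): φ is false.
  b (successors {a, b, h}): φ is true.
  c (successors {a, b, e, f, h}): φ is true.
  d (successors {b, f}): φ is true.
  e (successors {c, f, g}): φ is true.
  f (successors {b, d, g, i}): φ is true.
  g (successors {b, g}): φ is true.
  h (successors {c, f, i}): φ is true.
  i (successors {b, d, g}): φ is true.
For instance, at f:
  At f: \Diamond ((\Box q \lor r) \land \Diamond r) requires (\Box q \lor r) \land \Diamond r at some successor in {b, d, g, i}.
    (\Box q \lor r) \land \Diamond r holds at b, so \Diamond ((\Box q \lor r) \land \Diamond r) is true at f.
      At b: \Box q \lor r is true, \Diamond r is true, so (\Box q \lor r) \land \Diamond r is true.
Satisfying worlds: {b, c, d, e, f, g, h, i}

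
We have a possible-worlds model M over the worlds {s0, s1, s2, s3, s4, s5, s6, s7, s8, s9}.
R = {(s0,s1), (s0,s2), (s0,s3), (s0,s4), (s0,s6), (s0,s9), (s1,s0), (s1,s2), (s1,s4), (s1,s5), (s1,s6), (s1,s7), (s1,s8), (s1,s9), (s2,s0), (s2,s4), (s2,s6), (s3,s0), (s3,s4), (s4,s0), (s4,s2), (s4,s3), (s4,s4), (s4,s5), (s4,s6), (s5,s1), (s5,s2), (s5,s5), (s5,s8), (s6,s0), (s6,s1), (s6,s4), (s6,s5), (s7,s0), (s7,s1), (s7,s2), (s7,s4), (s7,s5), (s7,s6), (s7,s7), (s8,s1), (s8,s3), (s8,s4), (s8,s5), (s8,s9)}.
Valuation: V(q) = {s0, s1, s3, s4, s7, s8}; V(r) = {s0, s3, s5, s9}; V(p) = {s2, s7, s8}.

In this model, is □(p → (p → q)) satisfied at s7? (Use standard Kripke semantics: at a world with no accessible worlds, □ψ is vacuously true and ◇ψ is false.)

Recall that □ψ holds at a world iff ψ holds at every accessible world, and ◇ψ holds iff ψ holds at some accessible world.
At s7: □(p → (p → q)) requires p → (p → q) at every successor {s0, s1, s2, s4, s5, s6, s7}.
  p → (p → q) fails at s2, so □(p → (p → q)) is false at s7.

No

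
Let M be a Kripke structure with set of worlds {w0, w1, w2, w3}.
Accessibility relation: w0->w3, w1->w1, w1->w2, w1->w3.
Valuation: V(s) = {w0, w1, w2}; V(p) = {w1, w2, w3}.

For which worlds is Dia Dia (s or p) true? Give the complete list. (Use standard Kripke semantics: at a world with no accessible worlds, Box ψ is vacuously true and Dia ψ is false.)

w1

Recall that Dia ψ holds at a world iff ψ holds at some accessible world.
Let φ = Dia Dia (s or p). Evaluate φ at each world:
  w0 (successors {w3}): φ is false.
  w1 (successors {w1, w2, w3}): φ is true.
  w2 (successors ∅): φ is false.
  w3 (successors ∅): φ is false.
For instance, at w0:
  At w0: Dia Dia (s or p) requires Dia (s or p) at some successor in {w3}.
    At w3: Dia (s or p) is false.
  So Dia Dia (s or p) is false at w0.
Satisfying worlds: {w1}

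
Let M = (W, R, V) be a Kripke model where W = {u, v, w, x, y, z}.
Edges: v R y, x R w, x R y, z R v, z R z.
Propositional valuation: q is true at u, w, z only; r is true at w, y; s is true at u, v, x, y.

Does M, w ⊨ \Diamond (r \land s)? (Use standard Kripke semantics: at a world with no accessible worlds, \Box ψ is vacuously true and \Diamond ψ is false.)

At w: no accessible worlds, so \Diamond (r \land s) is false.

No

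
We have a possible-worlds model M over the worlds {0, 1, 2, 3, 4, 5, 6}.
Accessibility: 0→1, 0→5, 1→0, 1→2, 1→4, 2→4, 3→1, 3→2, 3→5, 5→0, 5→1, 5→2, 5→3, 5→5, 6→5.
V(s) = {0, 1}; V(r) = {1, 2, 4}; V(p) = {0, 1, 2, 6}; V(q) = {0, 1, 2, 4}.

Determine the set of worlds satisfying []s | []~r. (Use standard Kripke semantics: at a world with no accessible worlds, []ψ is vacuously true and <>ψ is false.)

Let φ = []s | []~r. Evaluate φ at each world:
  0 (successors {1, 5}): φ is false.
  1 (successors {0, 2, 4}): φ is false.
  2 (successors {4}): φ is false.
  3 (successors {1, 2, 5}): φ is false.
  4 (successors ∅): φ is true.
  5 (successors {0, 1, 2, 3, 5}): φ is false.
  6 (successors {5}): φ is true.
For instance, at 5:
  At 5: []s is false, []~r is false, so []s | []~r is false.
    At 5: []s requires s at every successor {0, 1, 2, 3, 5}.
      s fails at 2, so []s is false at 5.
    At 5: []~r requires ~r at every successor {0, 1, 2, 3, 5}.
      ~r fails at 1, so []~r is false at 5.
Satisfying worlds: {4, 6}

4, 6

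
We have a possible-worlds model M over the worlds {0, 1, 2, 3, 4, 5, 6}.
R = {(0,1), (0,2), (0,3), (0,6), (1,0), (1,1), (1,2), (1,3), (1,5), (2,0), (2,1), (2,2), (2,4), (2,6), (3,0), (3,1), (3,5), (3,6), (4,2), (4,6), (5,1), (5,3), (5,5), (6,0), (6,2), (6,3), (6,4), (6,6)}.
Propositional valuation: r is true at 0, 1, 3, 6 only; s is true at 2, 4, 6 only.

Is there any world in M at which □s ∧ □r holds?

Let φ = □s ∧ □r. Evaluate φ at each world:
  0 (successors {1, 2, 3, 6}): φ is false.
  1 (successors {0, 1, 2, 3, 5}): φ is false.
  2 (successors {0, 1, 2, 4, 6}): φ is false.
  3 (successors {0, 1, 5, 6}): φ is false.
  4 (successors {2, 6}): φ is false.
  5 (successors {1, 3, 5}): φ is false.
  6 (successors {0, 2, 3, 4, 6}): φ is false.
For instance, at 2:
  At 2: □s is false, □r is false, so □s ∧ □r is false.
    At 2: □s requires s at every successor {0, 1, 2, 4, 6}.
      s fails at 0, so □s is false at 2.
    At 2: □r requires r at every successor {0, 1, 2, 4, 6}.
      r fails at 2, so □r is false at 2.

No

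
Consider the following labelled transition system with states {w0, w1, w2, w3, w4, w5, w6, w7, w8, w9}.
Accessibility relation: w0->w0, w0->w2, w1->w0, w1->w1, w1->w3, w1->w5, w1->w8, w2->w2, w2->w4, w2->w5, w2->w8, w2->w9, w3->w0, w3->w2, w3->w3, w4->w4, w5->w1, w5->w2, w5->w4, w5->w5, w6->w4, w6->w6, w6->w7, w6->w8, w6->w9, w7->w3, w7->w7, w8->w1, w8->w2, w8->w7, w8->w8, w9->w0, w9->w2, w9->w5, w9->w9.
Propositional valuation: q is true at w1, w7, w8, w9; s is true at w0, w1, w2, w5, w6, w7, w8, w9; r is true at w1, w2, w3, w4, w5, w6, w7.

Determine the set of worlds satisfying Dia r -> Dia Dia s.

Let φ = Dia r -> Dia Dia s. Evaluate φ at each world:
  w0 (successors {w0, w2}): φ is true.
  w1 (successors {w0, w1, w3, w5, w8}): φ is true.
  w2 (successors {w2, w4, w5, w8, w9}): φ is true.
  w3 (successors {w0, w2, w3}): φ is true.
  w4 (successors {w4}): φ is false.
  w5 (successors {w1, w2, w4, w5}): φ is true.
  w6 (successors {w4, w6, w7, w8, w9}): φ is true.
  w7 (successors {w3, w7}): φ is true.
  w8 (successors {w1, w2, w7, w8}): φ is true.
  w9 (successors {w0, w2, w5, w9}): φ is true.
For instance, at w0:
  At w0: Dia r is true, Dia Dia s is true, so Dia r -> Dia Dia s is true.
    At w0: Dia r requires r at some successor in {w0, w2}.
      r holds at w2, so Dia r is true at w0.
    At w0: Dia Dia s requires Dia s at some successor in {w0, w2}.
      Dia s holds at w0, so Dia Dia s is true at w0.
Satisfying worlds: {w0, w1, w2, w3, w5, w6, w7, w8, w9}

w0, w1, w2, w3, w5, w6, w7, w8, w9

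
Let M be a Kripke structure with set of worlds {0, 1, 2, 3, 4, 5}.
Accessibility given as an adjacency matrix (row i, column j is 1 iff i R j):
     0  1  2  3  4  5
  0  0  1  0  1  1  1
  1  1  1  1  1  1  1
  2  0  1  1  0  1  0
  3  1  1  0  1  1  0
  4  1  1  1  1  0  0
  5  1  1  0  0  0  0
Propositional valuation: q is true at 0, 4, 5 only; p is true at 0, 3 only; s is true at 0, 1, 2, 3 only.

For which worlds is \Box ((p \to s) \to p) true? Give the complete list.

none

Let φ = \Box ((p \to s) \to p). Evaluate φ at each world:
  0 (successors {1, 3, 4, 5}): φ is false.
  1 (successors {0, 1, 2, 3, 4, 5}): φ is false.
  2 (successors {1, 2, 4}): φ is false.
  3 (successors {0, 1, 3, 4}): φ is false.
  4 (successors {0, 1, 2, 3}): φ is false.
  5 (successors {0, 1}): φ is false.
For instance, at 2:
  At 2: \Box ((p \to s) \to p) requires (p \to s) \to p at every successor {1, 2, 4}.
    (p \to s) \to p fails at 1, so \Box ((p \to s) \to p) is false at 2.
Satisfying worlds: none.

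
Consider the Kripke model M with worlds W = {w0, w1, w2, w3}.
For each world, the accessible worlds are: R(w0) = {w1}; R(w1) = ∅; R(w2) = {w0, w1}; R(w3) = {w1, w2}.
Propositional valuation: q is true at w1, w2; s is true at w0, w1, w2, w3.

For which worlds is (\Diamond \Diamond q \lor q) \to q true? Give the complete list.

w0, w1, w2

Recall that \Diamond ψ holds at a world iff ψ holds at some accessible world.
Let φ = (\Diamond \Diamond q \lor q) \to q. Evaluate φ at each world:
  w0 (successors {w1}): φ is true.
  w1 (successors ∅): φ is true.
  w2 (successors {w0, w1}): φ is true.
  w3 (successors {w1, w2}): φ is false.
For instance, at w3:
  At w3: \Diamond \Diamond q \lor q is true, q is false, so (\Diamond \Diamond q \lor q) \to q is false.
    At w3: \Diamond \Diamond q is true, q is false, so \Diamond \Diamond q \lor q is true.
      At w3: \Diamond \Diamond q requires \Diamond q at some successor in {w1, w2}.
        \Diamond q holds at w2, so \Diamond \Diamond q is true at w3.
Satisfying worlds: {w0, w1, w2}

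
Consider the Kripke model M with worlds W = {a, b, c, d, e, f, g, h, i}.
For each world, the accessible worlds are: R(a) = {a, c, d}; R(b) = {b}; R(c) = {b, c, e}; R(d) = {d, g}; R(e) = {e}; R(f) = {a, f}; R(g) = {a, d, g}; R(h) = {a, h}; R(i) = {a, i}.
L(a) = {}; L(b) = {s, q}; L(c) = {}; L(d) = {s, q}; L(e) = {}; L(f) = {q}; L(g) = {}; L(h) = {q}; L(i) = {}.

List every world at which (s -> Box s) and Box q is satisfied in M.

Recall that Box ψ holds at a world iff ψ holds at every accessible world, and Dia ψ holds iff ψ holds at some accessible world.
Let φ = (s -> Box s) and Box q. Evaluate φ at each world:
  a (successors {a, c, d}): φ is false.
  b (successors {b}): φ is true.
  c (successors {b, c, e}): φ is false.
  d (successors {d, g}): φ is false.
  e (successors {e}): φ is false.
  f (successors {a, f}): φ is false.
  g (successors {a, d, g}): φ is false.
  h (successors {a, h}): φ is false.
  i (successors {a, i}): φ is false.
For instance, at g:
  At g: s -> Box s is true, Box q is false, so (s -> Box s) and Box q is false.
    At g: s is false, Box s is false, so s -> Box s is true.
      At g: Box s requires s at every successor {a, d, g}.
        s fails at a, so Box s is false at g.
    At g: Box q requires q at every successor {a, d, g}.
      q fails at a, so Box q is false at g.
Satisfying worlds: {b}

b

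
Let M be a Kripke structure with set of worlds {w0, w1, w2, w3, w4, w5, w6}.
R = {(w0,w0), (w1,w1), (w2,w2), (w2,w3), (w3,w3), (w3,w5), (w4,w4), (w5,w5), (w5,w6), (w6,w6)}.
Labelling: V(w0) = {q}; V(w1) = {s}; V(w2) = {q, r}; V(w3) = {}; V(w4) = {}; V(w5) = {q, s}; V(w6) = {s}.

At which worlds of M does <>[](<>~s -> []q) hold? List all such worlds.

Let φ = <>[](<>~s -> []q). Evaluate φ at each world:
  w0 (successors {w0}): φ is true.
  w1 (successors {w1}): φ is true.
  w2 (successors {w2, w3}): φ is false.
  w3 (successors {w3, w5}): φ is true.
  w4 (successors {w4}): φ is false.
  w5 (successors {w5, w6}): φ is true.
  w6 (successors {w6}): φ is true.
For instance, at w2:
  At w2: <>[](<>~s -> []q) requires [](<>~s -> []q) at some successor in {w2, w3}.
    At w2: [](<>~s -> []q) is false.
    At w3: [](<>~s -> []q) is false.
  So <>[](<>~s -> []q) is false at w2.
Satisfying worlds: {w0, w1, w3, w5, w6}

w0, w1, w3, w5, w6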